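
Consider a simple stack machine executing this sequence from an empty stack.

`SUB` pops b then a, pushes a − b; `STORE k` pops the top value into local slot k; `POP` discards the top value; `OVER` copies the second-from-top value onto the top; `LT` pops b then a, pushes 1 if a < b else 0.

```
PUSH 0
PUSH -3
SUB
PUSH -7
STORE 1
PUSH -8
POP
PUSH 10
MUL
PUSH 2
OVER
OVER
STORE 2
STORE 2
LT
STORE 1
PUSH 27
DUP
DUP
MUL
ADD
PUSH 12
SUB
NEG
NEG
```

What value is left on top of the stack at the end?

744

PUSH 0  : 0
PUSH -3 : 0 -3
SUB     : 3
PUSH -7 : 3 -7
STORE 1 : 3
PUSH -8 : 3 -8
POP     : 3
PUSH 10 : 3 10
MUL     : 30
PUSH 2  : 30 2
OVER    : 30 2 30
OVER    : 30 2 30 2
STORE 2 : 30 2 30
STORE 2 : 30 2
LT      : 0
STORE 1 : (empty)
PUSH 27 : 27
DUP     : 27 27
DUP     : 27 27 27
MUL     : 27 729
ADD     : 756
PUSH 12 : 756 12
SUB     : 744
NEG     : -744
NEG     : 744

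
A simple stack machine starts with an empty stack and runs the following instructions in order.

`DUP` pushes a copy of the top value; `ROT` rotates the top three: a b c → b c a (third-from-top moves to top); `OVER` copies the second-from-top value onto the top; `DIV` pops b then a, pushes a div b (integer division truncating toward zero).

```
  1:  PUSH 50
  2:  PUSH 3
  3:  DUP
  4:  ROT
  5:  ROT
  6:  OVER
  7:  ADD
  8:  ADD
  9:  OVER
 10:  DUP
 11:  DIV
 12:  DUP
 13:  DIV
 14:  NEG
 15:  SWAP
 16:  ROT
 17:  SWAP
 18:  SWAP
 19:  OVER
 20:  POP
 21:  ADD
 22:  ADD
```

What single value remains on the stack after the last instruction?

105

PUSH 50  [50]
PUSH 3   [50, 3]
DUP      [50, 3, 3]
ROT      [3, 3, 50]
ROT      [3, 50, 3]
OVER     [3, 50, 3, 50]
ADD      [3, 50, 53]
ADD      [3, 103]
OVER     [3, 103, 3]
DUP      [3, 103, 3, 3]
DIV      [3, 103, 1]
DUP      [3, 103, 1, 1]
DIV      [3, 103, 1]
NEG      [3, 103, -1]
SWAP     [3, -1, 103]
ROT      [-1, 103, 3]
SWAP     [-1, 3, 103]
SWAP     [-1, 103, 3]
OVER     [-1, 103, 3, 103]
POP      [-1, 103, 3]
ADD      [-1, 106]
ADD      [105]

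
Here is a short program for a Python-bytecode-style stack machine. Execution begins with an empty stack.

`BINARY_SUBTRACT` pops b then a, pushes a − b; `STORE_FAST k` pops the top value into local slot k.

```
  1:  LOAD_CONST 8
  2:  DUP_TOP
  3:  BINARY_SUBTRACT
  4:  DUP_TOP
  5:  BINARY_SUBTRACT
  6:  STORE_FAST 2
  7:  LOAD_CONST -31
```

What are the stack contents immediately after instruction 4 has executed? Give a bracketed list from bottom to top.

[0, 0]

LOAD_CONST 8    → 8
DUP_TOP         → 8 8
BINARY_SUBTRACT → 0
DUP_TOP         → 0 0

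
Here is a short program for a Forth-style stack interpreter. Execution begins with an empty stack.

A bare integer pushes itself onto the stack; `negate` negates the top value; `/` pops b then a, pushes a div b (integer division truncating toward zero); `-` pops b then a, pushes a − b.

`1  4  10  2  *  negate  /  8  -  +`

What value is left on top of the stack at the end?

1      → 1
4      → 1 4
10     → 1 4 10
2      → 1 4 10 2
*      → 1 4 20
negate → 1 4 -20
/      → 1 0
8      → 1 0 8
-      → 1 -8
+      → -7

-7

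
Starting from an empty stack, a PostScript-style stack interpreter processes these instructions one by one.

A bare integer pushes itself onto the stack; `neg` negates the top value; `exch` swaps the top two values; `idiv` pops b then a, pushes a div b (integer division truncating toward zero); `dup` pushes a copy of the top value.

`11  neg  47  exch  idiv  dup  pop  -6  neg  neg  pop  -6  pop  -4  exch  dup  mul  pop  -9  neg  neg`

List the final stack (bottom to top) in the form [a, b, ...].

[-4, -9]

11    11
neg   -11
47    -11 47
exch  47 -11
idiv  -4
dup   -4 -4
pop   -4
-6    -4 -6
neg   -4 6
neg   -4 -6
pop   -4
-6    -4 -6
pop   -4
-4    -4 -4
exch  -4 -4
dup   -4 -4 -4
mul   -4 16
pop   -4
-9    -4 -9
neg   -4 9
neg   -4 -9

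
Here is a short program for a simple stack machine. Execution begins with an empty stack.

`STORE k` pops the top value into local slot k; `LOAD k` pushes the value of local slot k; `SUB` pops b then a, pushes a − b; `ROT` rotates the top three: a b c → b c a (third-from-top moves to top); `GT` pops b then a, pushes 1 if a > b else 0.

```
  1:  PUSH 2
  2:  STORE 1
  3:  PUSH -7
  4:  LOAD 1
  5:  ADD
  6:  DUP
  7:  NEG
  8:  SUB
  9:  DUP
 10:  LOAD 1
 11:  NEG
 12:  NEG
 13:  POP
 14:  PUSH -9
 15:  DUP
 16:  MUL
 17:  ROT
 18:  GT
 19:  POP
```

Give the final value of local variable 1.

PUSH 2  → [2]
STORE 1 → []
PUSH -7 → [-7]
LOAD 1  → [-7, 2]
ADD     → [-5]
DUP     → [-5, -5]
NEG     → [-5, 5]
SUB     → [-10]
DUP     → [-10, -10]
LOAD 1  → [-10, -10, 2]
NEG     → [-10, -10, -2]
NEG     → [-10, -10, 2]
POP     → [-10, -10]
PUSH -9 → [-10, -10, -9]
DUP     → [-10, -10, -9, -9]
MUL     → [-10, -10, 81]
ROT     → [-10, 81, -10]
GT      → [-10, 1]
POP     → [-10]

2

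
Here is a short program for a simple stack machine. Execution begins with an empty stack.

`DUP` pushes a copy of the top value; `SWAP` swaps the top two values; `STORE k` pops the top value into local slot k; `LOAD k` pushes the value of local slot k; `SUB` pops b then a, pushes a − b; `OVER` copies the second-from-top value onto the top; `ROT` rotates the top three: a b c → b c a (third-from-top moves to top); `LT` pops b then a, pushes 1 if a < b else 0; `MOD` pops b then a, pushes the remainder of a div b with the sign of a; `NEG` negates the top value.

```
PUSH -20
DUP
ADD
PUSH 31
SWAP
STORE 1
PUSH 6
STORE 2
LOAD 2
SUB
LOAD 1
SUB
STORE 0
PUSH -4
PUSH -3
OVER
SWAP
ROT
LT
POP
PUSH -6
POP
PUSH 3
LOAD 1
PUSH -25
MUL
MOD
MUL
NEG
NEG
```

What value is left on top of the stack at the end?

PUSH -20  [-20]
DUP       [-20, -20]
ADD       [-40]
PUSH 31   [-40, 31]
SWAP      [31, -40]
STORE 1   [31]
PUSH 6    [31, 6]
STORE 2   [31]
LOAD 2    [31, 6]
SUB       [25]
LOAD 1    [25, -40]
SUB       [65]
STORE 0   []
PUSH -4   [-4]
PUSH -3   [-4, -3]
OVER      [-4, -3, -4]
SWAP      [-4, -4, -3]
ROT       [-4, -3, -4]
LT        [-4, 0]
POP       [-4]
PUSH -6   [-4, -6]
POP       [-4]
PUSH 3    [-4, 3]
LOAD 1    [-4, 3, -40]
PUSH -25  [-4, 3, -40, -25]
MUL       [-4, 3, 1000]
MOD       [-4, 3]
MUL       [-12]
NEG       [12]
NEG       [-12]

-12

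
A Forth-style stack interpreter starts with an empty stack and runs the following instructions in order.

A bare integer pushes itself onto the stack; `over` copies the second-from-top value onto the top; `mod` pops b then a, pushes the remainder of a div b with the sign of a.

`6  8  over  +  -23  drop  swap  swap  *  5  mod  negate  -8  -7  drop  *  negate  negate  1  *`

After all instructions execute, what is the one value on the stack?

32

6      : 6
8      : 6 8
over   : 6 8 6
+      : 6 14
-23    : 6 14 -23
drop   : 6 14
swap   : 14 6
swap   : 6 14
*      : 84
5      : 84 5
mod    : 4
negate : -4
-8     : -4 -8
-7     : -4 -8 -7
drop   : -4 -8
*      : 32
negate : -32
negate : 32
1      : 32 1
*      : 32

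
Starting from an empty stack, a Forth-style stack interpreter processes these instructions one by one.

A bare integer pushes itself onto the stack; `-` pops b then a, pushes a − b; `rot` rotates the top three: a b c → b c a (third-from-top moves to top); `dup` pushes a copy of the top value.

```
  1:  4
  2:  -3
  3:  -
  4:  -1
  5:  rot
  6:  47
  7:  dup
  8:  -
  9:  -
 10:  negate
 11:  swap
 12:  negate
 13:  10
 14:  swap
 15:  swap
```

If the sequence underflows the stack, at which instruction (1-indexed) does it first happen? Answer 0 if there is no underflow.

5

4   4
-3  4 -3
-   7
-1  7 -1
rot  — needs 3 operands, stack has 2 → underflow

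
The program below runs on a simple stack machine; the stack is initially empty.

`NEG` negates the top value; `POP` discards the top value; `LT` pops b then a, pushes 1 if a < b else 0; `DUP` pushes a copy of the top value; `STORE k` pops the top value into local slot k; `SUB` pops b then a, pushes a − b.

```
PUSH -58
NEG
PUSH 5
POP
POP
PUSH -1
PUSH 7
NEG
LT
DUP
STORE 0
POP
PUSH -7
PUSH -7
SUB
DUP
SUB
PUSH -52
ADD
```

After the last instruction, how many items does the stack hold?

PUSH -58 -> -58
NEG      -> 58
PUSH 5   -> 58 5
POP      -> 58
POP      -> (empty)
PUSH -1  -> -1
PUSH 7   -> -1 7
NEG      -> -1 -7
LT       -> 0
DUP      -> 0 0
STORE 0  -> 0
POP      -> (empty)
PUSH -7  -> -7
PUSH -7  -> -7 -7
SUB      -> 0
DUP      -> 0 0
SUB      -> 0
PUSH -52 -> 0 -52
ADD      -> -52

1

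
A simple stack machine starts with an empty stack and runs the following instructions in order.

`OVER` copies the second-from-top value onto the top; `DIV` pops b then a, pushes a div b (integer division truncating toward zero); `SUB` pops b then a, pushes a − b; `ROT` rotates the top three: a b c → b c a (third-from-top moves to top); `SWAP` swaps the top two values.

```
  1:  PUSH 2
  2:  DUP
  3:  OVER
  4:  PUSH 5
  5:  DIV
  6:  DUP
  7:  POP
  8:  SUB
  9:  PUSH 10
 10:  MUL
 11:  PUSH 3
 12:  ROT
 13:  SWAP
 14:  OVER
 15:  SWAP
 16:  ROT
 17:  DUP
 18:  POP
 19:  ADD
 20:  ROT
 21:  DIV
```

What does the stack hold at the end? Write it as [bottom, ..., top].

[2, 0]

PUSH 2   [2]
DUP      [2, 2]
OVER     [2, 2, 2]
PUSH 5   [2, 2, 2, 5]
DIV      [2, 2, 0]
DUP      [2, 2, 0, 0]
POP      [2, 2, 0]
SUB      [2, 2]
PUSH 10  [2, 2, 10]
MUL      [2, 20]
PUSH 3   [2, 20, 3]
ROT      [20, 3, 2]
SWAP     [20, 2, 3]
OVER     [20, 2, 3, 2]
SWAP     [20, 2, 2, 3]
ROT      [20, 2, 3, 2]
DUP      [20, 2, 3, 2, 2]
POP      [20, 2, 3, 2]
ADD      [20, 2, 5]
ROT      [2, 5, 20]
DIV      [2, 0]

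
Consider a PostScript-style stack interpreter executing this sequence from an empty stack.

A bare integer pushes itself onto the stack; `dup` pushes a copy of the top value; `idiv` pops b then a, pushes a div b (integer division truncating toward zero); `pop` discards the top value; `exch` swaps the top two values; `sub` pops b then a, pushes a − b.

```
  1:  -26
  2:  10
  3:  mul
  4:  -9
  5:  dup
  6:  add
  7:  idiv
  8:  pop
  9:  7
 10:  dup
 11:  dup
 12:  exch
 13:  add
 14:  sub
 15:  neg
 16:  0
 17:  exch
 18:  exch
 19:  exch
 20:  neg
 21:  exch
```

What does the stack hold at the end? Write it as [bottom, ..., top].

-26  -> [-26]
10   -> [-26, 10]
mul  -> [-260]
-9   -> [-260, -9]
dup  -> [-260, -9, -9]
add  -> [-260, -18]
idiv -> [14]
pop  -> []
7    -> [7]
dup  -> [7, 7]
dup  -> [7, 7, 7]
exch -> [7, 7, 7]
add  -> [7, 14]
sub  -> [-7]
neg  -> [7]
0    -> [7, 0]
exch -> [0, 7]
exch -> [7, 0]
exch -> [0, 7]
neg  -> [0, -7]
exch -> [-7, 0]

[-7, 0]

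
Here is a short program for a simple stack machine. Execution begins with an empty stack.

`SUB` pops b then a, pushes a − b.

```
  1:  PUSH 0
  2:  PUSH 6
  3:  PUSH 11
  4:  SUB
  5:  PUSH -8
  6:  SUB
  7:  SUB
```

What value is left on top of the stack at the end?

PUSH 0  -> [0]
PUSH 6  -> [0, 6]
PUSH 11 -> [0, 6, 11]
SUB     -> [0, -5]
PUSH -8 -> [0, -5, -8]
SUB     -> [0, 3]
SUB     -> [-3]

-3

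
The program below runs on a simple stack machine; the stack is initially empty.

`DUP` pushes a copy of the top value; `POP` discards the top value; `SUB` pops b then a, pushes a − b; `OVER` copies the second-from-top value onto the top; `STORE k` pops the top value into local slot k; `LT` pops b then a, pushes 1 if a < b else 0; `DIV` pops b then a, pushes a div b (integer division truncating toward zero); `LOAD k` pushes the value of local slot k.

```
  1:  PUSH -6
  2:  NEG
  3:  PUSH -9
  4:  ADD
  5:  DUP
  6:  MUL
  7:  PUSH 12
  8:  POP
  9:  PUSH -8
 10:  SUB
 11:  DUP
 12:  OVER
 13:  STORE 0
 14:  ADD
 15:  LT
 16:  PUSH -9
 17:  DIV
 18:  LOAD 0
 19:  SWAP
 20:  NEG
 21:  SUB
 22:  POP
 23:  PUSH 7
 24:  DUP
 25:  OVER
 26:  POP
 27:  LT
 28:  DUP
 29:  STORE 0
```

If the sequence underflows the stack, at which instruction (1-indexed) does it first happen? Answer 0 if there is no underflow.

PUSH -6  [-6]
NEG      [6]
PUSH -9  [6, -9]
ADD      [-3]
DUP      [-3, -3]
MUL      [9]
PUSH 12  [9, 12]
POP      [9]
PUSH -8  [9, -8]
SUB      [17]
DUP      [17, 17]
OVER     [17, 17, 17]
STORE 0  [17, 17]
ADD      [34]
LT  — needs 2 operands, stack has 1 → underflow

15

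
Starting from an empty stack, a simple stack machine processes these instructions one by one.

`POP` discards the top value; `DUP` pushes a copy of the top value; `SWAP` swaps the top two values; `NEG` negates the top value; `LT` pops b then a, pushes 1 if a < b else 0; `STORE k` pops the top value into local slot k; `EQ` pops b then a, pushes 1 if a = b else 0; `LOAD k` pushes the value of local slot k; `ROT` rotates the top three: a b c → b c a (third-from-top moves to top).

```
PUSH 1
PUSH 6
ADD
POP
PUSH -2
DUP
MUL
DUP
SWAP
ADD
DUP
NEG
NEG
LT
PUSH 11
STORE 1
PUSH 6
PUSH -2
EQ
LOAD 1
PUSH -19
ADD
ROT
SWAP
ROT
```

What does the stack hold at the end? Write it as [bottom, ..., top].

PUSH 1   -> 1
PUSH 6   -> 1 6
ADD      -> 7
POP      -> (empty)
PUSH -2  -> -2
DUP      -> -2 -2
MUL      -> 4
DUP      -> 4 4
SWAP     -> 4 4
ADD      -> 8
DUP      -> 8 8
NEG      -> 8 -8
NEG      -> 8 8
LT       -> 0
PUSH 11  -> 0 11
STORE 1  -> 0
PUSH 6   -> 0 6
PUSH -2  -> 0 6 -2
EQ       -> 0 0
LOAD 1   -> 0 0 11
PUSH -19 -> 0 0 11 -19
ADD      -> 0 0 -8
ROT      -> 0 -8 0
SWAP     -> 0 0 -8
ROT      -> 0 -8 0

[0, -8, 0]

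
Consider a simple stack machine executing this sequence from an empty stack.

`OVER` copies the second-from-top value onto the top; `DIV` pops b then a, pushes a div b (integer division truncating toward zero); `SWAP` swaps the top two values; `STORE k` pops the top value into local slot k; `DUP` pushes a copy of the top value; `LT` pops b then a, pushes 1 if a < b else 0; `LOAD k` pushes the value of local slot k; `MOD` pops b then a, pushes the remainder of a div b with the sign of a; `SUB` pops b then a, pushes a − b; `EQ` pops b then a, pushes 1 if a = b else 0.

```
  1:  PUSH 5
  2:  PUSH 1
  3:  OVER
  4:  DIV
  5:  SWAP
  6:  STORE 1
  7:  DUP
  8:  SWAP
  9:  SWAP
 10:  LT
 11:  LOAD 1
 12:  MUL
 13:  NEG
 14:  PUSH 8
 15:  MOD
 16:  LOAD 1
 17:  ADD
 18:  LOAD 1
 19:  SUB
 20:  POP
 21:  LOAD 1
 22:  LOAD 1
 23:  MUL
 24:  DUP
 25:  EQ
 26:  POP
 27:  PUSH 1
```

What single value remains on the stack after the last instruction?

1

PUSH 5  → 5
PUSH 1  → 5 1
OVER    → 5 1 5
DIV     → 5 0
SWAP    → 0 5
STORE 1 → 0
DUP     → 0 0
SWAP    → 0 0
SWAP    → 0 0
LT      → 0
LOAD 1  → 0 5
MUL     → 0
NEG     → 0
PUSH 8  → 0 8
MOD     → 0
LOAD 1  → 0 5
ADD     → 5
LOAD 1  → 5 5
SUB     → 0
POP     → (empty)
LOAD 1  → 5
LOAD 1  → 5 5
MUL     → 25
DUP     → 25 25
EQ      → 1
POP     → (empty)
PUSH 1  → 1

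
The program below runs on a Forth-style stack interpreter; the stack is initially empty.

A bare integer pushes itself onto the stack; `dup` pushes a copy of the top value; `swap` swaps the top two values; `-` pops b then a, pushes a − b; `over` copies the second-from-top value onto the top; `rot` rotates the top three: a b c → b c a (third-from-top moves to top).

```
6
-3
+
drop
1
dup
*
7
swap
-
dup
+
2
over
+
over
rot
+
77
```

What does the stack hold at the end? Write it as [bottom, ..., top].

[14, 24, 77]

6    -> 6
-3   -> 6 -3
+    -> 3
drop -> (empty)
1    -> 1
dup  -> 1 1
*    -> 1
7    -> 1 7
swap -> 7 1
-    -> 6
dup  -> 6 6
+    -> 12
2    -> 12 2
over -> 12 2 12
+    -> 12 14
over -> 12 14 12
rot  -> 14 12 12
+    -> 14 24
77   -> 14 24 77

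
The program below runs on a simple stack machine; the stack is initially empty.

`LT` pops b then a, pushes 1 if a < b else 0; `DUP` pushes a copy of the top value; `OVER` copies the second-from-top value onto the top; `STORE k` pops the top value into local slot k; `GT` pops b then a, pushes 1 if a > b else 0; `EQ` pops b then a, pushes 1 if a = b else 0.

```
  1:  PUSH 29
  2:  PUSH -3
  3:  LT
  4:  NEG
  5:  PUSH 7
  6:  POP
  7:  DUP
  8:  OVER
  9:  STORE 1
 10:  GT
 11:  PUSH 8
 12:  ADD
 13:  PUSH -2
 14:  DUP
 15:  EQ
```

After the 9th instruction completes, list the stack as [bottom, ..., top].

[0, 0]

PUSH 29  [29]
PUSH -3  [29, -3]
LT       [0]
NEG      [0]
PUSH 7   [0, 7]
POP      [0]
DUP      [0, 0]
OVER     [0, 0, 0]
STORE 1  [0, 0]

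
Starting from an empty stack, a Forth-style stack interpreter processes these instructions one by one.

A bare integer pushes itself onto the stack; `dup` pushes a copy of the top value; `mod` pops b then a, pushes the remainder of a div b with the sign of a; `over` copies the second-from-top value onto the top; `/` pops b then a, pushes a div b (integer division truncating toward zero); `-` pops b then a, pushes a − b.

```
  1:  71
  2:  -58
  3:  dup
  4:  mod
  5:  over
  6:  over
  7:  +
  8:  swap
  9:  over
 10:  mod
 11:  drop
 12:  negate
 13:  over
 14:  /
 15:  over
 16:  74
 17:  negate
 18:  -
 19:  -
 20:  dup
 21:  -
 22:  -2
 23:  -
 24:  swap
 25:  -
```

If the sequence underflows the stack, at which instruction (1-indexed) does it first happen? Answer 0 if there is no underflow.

71     -> 71
-58    -> 71 -58
dup    -> 71 -58 -58
mod    -> 71 0
over   -> 71 0 71
over   -> 71 0 71 0
+      -> 71 0 71
swap   -> 71 71 0
over   -> 71 71 0 71
mod    -> 71 71 0
drop   -> 71 71
negate -> 71 -71
over   -> 71 -71 71
/      -> 71 -1
over   -> 71 -1 71
74     -> 71 -1 71 74
negate -> 71 -1 71 -74
-      -> 71 -1 145
-      -> 71 -146
dup    -> 71 -146 -146
-      -> 71 0
-2     -> 71 0 -2
-      -> 71 2
swap   -> 2 71
-      -> -69

0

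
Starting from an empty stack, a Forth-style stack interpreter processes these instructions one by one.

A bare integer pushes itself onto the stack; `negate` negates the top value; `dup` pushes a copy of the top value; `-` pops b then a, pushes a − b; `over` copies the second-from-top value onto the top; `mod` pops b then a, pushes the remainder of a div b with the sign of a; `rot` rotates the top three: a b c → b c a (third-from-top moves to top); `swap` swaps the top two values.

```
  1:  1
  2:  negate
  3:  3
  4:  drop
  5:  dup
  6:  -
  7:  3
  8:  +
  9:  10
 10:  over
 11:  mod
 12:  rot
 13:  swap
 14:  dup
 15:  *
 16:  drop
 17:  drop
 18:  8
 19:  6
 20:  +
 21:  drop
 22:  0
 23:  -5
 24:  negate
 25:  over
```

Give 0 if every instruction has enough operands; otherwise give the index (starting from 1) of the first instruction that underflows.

1      -> [1]
negate -> [-1]
3      -> [-1, 3]
drop   -> [-1]
dup    -> [-1, -1]
-      -> [0]
3      -> [0, 3]
+      -> [3]
10     -> [3, 10]
over   -> [3, 10, 3]
mod    -> [3, 1]
rot  — needs 3 operands, stack has 2 → underflow

12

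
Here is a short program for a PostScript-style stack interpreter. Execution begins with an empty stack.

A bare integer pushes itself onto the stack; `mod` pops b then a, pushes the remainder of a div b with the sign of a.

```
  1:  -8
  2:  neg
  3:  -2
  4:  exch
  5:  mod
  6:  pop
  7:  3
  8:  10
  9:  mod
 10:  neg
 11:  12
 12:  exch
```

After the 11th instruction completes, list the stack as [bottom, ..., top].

-8   → -8
neg  → 8
-2   → 8 -2
exch → -2 8
mod  → -2
pop  → (empty)
3    → 3
10   → 3 10
mod  → 3
neg  → -3
12   → -3 12

[-3, 12]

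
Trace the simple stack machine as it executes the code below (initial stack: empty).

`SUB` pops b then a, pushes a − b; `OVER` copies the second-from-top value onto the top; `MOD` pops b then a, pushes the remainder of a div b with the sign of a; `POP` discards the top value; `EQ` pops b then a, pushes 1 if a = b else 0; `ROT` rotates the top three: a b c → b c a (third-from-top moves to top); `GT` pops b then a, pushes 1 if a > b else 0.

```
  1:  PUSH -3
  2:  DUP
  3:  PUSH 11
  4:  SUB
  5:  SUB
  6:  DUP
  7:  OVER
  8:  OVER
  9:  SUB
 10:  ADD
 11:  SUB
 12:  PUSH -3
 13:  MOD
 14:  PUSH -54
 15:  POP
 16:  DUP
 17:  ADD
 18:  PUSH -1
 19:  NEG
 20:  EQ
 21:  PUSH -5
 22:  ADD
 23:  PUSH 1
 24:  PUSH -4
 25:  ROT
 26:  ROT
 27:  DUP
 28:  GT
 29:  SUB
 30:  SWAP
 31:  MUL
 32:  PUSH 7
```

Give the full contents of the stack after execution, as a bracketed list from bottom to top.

[20, 7]

PUSH -3  -> -3
DUP      -> -3 -3
PUSH 11  -> -3 -3 11
SUB      -> -3 -14
SUB      -> 11
DUP      -> 11 11
OVER     -> 11 11 11
OVER     -> 11 11 11 11
SUB      -> 11 11 0
ADD      -> 11 11
SUB      -> 0
PUSH -3  -> 0 -3
MOD      -> 0
PUSH -54 -> 0 -54
POP      -> 0
DUP      -> 0 0
ADD      -> 0
PUSH -1  -> 0 -1
NEG      -> 0 1
EQ       -> 0
PUSH -5  -> 0 -5
ADD      -> -5
PUSH 1   -> -5 1
PUSH -4  -> -5 1 -4
ROT      -> 1 -4 -5
ROT      -> -4 -5 1
DUP      -> -4 -5 1 1
GT       -> -4 -5 0
SUB      -> -4 -5
SWAP     -> -5 -4
MUL      -> 20
PUSH 7   -> 20 7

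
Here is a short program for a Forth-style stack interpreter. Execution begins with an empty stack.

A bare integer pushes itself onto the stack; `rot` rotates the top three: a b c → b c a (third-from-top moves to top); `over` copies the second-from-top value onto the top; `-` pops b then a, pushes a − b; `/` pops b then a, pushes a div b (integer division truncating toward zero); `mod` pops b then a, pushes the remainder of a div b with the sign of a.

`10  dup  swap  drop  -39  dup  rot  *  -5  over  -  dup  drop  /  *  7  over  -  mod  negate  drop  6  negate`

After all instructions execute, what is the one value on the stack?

-6

10     → 10
dup    → 10 10
swap   → 10 10
drop   → 10
-39    → 10 -39
dup    → 10 -39 -39
rot    → -39 -39 10
*      → -39 -390
-5     → -39 -390 -5
over   → -39 -390 -5 -390
-      → -39 -390 385
dup    → -39 -390 385 385
drop   → -39 -390 385
/      → -39 -1
*      → 39
7      → 39 7
over   → 39 7 39
-      → 39 -32
mod    → 7
negate → -7
drop   → (empty)
6      → 6
negate → -6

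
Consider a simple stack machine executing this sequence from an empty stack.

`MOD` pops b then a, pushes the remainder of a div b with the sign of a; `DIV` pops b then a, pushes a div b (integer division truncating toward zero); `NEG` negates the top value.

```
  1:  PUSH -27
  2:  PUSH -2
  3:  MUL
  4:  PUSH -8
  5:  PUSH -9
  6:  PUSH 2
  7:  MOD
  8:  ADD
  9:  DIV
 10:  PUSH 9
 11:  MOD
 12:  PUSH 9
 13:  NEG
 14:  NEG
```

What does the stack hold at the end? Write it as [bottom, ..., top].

[-6, 9]

PUSH -27 -> [-27]
PUSH -2  -> [-27, -2]
MUL      -> [54]
PUSH -8  -> [54, -8]
PUSH -9  -> [54, -8, -9]
PUSH 2   -> [54, -8, -9, 2]
MOD      -> [54, -8, -1]
ADD      -> [54, -9]
DIV      -> [-6]
PUSH 9   -> [-6, 9]
MOD      -> [-6]
PUSH 9   -> [-6, 9]
NEG      -> [-6, -9]
NEG      -> [-6, 9]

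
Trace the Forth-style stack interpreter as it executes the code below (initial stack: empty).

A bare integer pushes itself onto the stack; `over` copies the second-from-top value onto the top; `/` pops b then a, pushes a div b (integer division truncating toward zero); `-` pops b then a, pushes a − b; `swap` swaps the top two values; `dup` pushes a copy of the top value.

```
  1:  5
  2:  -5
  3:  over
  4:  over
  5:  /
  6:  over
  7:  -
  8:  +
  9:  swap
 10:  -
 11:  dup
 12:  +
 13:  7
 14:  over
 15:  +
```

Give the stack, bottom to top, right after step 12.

[-12]

5     [5]
-5    [5, -5]
over  [5, -5, 5]
over  [5, -5, 5, -5]
/     [5, -5, -1]
over  [5, -5, -1, -5]
-     [5, -5, 4]
+     [5, -1]
swap  [-1, 5]
-     [-6]
dup   [-6, -6]
+     [-12]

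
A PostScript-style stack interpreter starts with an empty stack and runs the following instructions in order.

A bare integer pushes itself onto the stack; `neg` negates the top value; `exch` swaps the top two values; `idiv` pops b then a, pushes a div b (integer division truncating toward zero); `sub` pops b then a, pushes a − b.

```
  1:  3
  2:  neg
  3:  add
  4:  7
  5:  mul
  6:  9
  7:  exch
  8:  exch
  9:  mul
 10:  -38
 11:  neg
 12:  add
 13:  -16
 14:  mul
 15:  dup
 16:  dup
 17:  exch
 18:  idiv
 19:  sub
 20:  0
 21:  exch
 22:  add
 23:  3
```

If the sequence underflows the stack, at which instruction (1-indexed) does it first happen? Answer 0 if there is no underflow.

3

3   : 3
neg : -3
add  — needs 2 operands, stack has 1 → underflow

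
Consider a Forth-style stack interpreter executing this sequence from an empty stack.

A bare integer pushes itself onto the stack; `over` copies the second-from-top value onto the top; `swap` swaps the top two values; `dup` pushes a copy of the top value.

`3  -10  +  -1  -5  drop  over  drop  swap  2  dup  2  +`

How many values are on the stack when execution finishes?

3     3
-10   3 -10
+     -7
-1    -7 -1
-5    -7 -1 -5
drop  -7 -1
over  -7 -1 -7
drop  -7 -1
swap  -1 -7
2     -1 -7 2
dup   -1 -7 2 2
2     -1 -7 2 2 2
+     -1 -7 2 4

4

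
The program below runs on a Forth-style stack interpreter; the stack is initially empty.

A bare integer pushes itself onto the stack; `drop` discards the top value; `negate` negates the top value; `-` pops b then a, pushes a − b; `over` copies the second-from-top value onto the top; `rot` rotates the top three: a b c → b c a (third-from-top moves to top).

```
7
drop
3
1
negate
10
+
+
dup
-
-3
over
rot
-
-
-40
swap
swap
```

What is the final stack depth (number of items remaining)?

2

7       7
drop    (empty)
3       3
1       3 1
negate  3 -1
10      3 -1 10
+       3 9
+       12
dup     12 12
-       0
-3      0 -3
over    0 -3 0
rot     -3 0 0
-       -3 0
-       -3
-40     -3 -40
swap    -40 -3
swap    -3 -40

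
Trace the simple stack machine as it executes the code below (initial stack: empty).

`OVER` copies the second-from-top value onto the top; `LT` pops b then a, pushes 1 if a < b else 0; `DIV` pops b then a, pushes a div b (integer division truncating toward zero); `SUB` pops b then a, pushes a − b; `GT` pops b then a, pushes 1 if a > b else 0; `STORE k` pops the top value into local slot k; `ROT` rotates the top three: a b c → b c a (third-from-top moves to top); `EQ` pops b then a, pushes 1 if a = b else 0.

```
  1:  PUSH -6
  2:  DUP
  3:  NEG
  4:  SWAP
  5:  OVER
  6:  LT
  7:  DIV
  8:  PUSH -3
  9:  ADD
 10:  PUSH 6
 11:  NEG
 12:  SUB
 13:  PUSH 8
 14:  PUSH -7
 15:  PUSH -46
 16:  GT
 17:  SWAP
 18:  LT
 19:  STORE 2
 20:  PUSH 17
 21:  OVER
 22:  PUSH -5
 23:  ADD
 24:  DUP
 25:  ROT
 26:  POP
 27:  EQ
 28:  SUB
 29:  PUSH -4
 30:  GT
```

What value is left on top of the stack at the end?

PUSH -6   [-6]
DUP       [-6, -6]
NEG       [-6, 6]
SWAP      [6, -6]
OVER      [6, -6, 6]
LT        [6, 1]
DIV       [6]
PUSH -3   [6, -3]
ADD       [3]
PUSH 6    [3, 6]
NEG       [3, -6]
SUB       [9]
PUSH 8    [9, 8]
PUSH -7   [9, 8, -7]
PUSH -46  [9, 8, -7, -46]
GT        [9, 8, 1]
SWAP      [9, 1, 8]
LT        [9, 1]
STORE 2   [9]
PUSH 17   [9, 17]
OVER      [9, 17, 9]
PUSH -5   [9, 17, 9, -5]
ADD       [9, 17, 4]
DUP       [9, 17, 4, 4]
ROT       [9, 4, 4, 17]
POP       [9, 4, 4]
EQ        [9, 1]
SUB       [8]
PUSH -4   [8, -4]
GT        [1]

1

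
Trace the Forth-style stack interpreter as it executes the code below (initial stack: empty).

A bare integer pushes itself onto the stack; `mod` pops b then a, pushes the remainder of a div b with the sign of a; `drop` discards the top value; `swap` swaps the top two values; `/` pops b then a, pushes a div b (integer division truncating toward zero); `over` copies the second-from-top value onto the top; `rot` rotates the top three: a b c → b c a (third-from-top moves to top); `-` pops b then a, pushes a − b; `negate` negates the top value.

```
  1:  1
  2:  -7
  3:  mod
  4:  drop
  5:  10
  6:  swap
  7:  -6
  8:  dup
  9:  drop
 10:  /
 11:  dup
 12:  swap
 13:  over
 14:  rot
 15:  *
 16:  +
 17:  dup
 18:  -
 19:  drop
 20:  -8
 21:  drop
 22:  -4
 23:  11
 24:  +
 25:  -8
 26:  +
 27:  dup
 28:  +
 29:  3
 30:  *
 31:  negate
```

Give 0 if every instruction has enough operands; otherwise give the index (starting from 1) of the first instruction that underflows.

6

1     1
-7    1 -7
mod   1
drop  (empty)
10    10
swap  — needs 2 operands, stack has 1 → underflow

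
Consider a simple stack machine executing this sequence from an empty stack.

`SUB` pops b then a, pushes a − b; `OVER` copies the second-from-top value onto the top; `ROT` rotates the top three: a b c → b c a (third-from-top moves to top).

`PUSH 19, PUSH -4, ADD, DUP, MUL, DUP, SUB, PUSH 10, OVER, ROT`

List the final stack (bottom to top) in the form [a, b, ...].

[10, 0, 0]

PUSH 19  [19]
PUSH -4  [19, -4]
ADD      [15]
DUP      [15, 15]
MUL      [225]
DUP      [225, 225]
SUB      [0]
PUSH 10  [0, 10]
OVER     [0, 10, 0]
ROT      [10, 0, 0]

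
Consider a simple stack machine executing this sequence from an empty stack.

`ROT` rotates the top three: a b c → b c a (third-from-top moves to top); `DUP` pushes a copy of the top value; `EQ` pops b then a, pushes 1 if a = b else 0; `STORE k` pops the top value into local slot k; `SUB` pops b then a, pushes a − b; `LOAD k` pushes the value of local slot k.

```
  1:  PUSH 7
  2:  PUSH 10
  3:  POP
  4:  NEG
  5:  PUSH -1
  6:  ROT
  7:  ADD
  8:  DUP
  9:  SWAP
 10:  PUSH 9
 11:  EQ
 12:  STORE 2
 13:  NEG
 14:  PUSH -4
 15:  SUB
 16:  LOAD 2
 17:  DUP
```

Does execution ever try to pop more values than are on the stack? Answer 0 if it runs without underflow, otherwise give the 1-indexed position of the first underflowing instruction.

PUSH 7  : [7]
PUSH 10 : [7, 10]
POP     : [7]
NEG     : [-7]
PUSH -1 : [-7, -1]
ROT  — needs 3 operands, stack has 2 → underflow

6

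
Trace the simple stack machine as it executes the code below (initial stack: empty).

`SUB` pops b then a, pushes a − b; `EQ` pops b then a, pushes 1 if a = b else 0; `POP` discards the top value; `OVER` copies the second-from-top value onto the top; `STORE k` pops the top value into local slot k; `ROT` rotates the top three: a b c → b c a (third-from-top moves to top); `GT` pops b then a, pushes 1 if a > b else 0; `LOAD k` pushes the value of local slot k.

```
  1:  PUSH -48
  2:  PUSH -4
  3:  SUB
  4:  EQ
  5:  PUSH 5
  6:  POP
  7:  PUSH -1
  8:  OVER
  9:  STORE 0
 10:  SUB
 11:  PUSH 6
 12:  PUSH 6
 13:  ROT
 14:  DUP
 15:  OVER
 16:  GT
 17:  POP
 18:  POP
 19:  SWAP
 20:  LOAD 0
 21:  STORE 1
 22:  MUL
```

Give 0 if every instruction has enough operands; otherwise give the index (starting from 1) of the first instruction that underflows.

PUSH -48  -48
PUSH -4   -48 -4
SUB       -44
EQ  — needs 2 operands, stack has 1 → underflow

4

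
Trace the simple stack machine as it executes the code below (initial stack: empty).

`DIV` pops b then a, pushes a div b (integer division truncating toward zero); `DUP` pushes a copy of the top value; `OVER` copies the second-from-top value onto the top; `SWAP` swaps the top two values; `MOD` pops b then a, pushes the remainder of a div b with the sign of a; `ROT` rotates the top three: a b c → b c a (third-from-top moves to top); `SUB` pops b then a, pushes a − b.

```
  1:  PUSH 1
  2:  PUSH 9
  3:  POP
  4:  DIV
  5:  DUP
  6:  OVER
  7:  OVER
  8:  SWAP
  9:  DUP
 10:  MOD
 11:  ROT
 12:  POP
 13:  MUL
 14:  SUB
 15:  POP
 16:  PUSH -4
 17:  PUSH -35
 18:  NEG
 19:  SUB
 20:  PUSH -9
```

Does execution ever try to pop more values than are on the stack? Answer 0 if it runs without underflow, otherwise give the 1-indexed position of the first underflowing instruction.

PUSH 1 -> [1]
PUSH 9 -> [1, 9]
POP    -> [1]
DIV  — needs 2 operands, stack has 1 → underflow

4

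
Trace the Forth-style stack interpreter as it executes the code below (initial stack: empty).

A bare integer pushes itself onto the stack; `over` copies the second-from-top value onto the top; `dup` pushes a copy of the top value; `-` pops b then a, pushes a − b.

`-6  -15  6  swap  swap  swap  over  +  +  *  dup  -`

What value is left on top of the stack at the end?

0

-6    -6
-15   -6 -15
6     -6 -15 6
swap  -6 6 -15
swap  -6 -15 6
swap  -6 6 -15
over  -6 6 -15 6
+     -6 6 -9
+     -6 -3
*     18
dup   18 18
-     0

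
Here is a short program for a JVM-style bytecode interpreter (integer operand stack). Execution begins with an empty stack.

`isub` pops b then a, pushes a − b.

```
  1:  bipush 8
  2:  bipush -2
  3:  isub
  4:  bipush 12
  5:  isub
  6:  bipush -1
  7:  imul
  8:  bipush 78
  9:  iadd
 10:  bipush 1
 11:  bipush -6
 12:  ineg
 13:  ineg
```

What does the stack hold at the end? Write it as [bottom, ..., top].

bipush 8  -> 8
bipush -2 -> 8 -2
isub      -> 10
bipush 12 -> 10 12
isub      -> -2
bipush -1 -> -2 -1
imul      -> 2
bipush 78 -> 2 78
iadd      -> 80
bipush 1  -> 80 1
bipush -6 -> 80 1 -6
ineg      -> 80 1 6
ineg      -> 80 1 -6

[80, 1, -6]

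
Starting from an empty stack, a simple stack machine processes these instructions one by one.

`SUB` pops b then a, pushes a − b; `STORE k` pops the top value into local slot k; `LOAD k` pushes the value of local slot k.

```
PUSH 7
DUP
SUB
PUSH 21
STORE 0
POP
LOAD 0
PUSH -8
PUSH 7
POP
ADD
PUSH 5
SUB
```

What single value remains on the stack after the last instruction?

8

PUSH 7  : [7]
DUP     : [7, 7]
SUB     : [0]
PUSH 21 : [0, 21]
STORE 0 : [0]
POP     : []
LOAD 0  : [21]
PUSH -8 : [21, -8]
PUSH 7  : [21, -8, 7]
POP     : [21, -8]
ADD     : [13]
PUSH 5  : [13, 5]
SUB     : [8]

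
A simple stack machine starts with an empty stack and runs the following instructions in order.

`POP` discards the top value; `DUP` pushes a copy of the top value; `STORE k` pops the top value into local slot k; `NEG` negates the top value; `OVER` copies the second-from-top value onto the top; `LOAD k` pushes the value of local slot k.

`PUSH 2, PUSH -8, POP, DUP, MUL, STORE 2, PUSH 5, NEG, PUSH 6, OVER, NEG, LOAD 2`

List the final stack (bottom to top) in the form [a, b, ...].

[-5, 6, 5, 4]

PUSH 2  : [2]
PUSH -8 : [2, -8]
POP     : [2]
DUP     : [2, 2]
MUL     : [4]
STORE 2 : []
PUSH 5  : [5]
NEG     : [-5]
PUSH 6  : [-5, 6]
OVER    : [-5, 6, -5]
NEG     : [-5, 6, 5]
LOAD 2  : [-5, 6, 5, 4]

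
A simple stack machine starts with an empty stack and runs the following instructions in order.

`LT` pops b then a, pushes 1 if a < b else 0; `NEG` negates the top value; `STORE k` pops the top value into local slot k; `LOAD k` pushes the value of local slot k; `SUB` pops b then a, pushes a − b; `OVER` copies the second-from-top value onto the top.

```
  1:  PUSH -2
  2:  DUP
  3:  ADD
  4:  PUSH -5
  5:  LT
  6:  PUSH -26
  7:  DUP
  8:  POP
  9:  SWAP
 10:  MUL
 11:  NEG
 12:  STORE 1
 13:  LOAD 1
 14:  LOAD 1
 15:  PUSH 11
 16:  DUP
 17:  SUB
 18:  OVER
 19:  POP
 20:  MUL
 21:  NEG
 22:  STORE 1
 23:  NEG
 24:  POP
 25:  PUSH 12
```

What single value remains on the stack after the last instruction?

12

PUSH -2   [-2]
DUP       [-2, -2]
ADD       [-4]
PUSH -5   [-4, -5]
LT        [0]
PUSH -26  [0, -26]
DUP       [0, -26, -26]
POP       [0, -26]
SWAP      [-26, 0]
MUL       [0]
NEG       [0]
STORE 1   []
LOAD 1    [0]
LOAD 1    [0, 0]
PUSH 11   [0, 0, 11]
DUP       [0, 0, 11, 11]
SUB       [0, 0, 0]
OVER      [0, 0, 0, 0]
POP       [0, 0, 0]
MUL       [0, 0]
NEG       [0, 0]
STORE 1   [0]
NEG       [0]
POP       []
PUSH 12   [12]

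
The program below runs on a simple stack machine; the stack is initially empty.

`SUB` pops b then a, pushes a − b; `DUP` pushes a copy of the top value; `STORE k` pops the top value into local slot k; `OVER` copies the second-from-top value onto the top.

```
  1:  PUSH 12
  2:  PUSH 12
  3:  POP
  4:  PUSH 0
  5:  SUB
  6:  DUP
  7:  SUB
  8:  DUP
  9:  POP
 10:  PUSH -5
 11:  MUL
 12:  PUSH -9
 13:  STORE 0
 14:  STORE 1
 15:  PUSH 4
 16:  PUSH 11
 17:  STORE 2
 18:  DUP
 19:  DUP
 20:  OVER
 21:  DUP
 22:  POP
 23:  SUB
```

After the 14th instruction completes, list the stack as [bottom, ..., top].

PUSH 12 -> [12]
PUSH 12 -> [12, 12]
POP     -> [12]
PUSH 0  -> [12, 0]
SUB     -> [12]
DUP     -> [12, 12]
SUB     -> [0]
DUP     -> [0, 0]
POP     -> [0]
PUSH -5 -> [0, -5]
MUL     -> [0]
PUSH -9 -> [0, -9]
STORE 0 -> [0]
STORE 1 -> []

[]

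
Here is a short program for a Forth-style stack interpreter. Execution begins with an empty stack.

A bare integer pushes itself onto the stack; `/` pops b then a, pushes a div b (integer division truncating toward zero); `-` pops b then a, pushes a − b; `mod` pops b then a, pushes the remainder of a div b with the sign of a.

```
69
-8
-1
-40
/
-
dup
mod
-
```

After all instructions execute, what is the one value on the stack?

69  → 69
-8  → 69 -8
-1  → 69 -8 -1
-40 → 69 -8 -1 -40
/   → 69 -8 0
-   → 69 -8
dup → 69 -8 -8
mod → 69 0
-   → 69

69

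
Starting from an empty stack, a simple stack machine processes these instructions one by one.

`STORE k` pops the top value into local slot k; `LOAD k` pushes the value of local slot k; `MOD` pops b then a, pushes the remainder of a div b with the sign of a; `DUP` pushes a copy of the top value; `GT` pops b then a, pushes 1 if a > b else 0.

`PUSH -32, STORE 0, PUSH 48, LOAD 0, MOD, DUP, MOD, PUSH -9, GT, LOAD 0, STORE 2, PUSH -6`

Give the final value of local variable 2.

PUSH -32  [-32]
STORE 0   []
PUSH 48   [48]
LOAD 0    [48, -32]
MOD       [16]
DUP       [16, 16]
MOD       [0]
PUSH -9   [0, -9]
GT        [1]
LOAD 0    [1, -32]
STORE 2   [1]
PUSH -6   [1, -6]

-32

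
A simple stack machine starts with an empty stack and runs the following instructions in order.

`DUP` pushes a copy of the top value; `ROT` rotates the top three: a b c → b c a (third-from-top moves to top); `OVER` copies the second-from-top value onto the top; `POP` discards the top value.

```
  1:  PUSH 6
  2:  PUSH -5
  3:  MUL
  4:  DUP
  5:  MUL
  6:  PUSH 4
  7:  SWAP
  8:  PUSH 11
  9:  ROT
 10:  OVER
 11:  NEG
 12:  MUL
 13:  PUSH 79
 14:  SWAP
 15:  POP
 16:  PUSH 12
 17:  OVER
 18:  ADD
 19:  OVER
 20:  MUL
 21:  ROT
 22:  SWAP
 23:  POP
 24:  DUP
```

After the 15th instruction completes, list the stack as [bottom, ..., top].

[900, 11, 79]

PUSH 6   [6]
PUSH -5  [6, -5]
MUL      [-30]
DUP      [-30, -30]
MUL      [900]
PUSH 4   [900, 4]
SWAP     [4, 900]
PUSH 11  [4, 900, 11]
ROT      [900, 11, 4]
OVER     [900, 11, 4, 11]
NEG      [900, 11, 4, -11]
MUL      [900, 11, -44]
PUSH 79  [900, 11, -44, 79]
SWAP     [900, 11, 79, -44]
POP      [900, 11, 79]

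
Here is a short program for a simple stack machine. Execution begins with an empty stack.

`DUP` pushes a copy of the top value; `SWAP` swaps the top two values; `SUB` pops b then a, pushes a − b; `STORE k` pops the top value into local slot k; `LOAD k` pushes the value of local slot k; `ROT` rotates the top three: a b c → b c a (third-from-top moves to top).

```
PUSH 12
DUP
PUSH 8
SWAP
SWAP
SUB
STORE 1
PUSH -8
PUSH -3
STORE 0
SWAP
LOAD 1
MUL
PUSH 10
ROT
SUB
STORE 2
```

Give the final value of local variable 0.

-3

PUSH 12 -> 12
DUP     -> 12 12
PUSH 8  -> 12 12 8
SWAP    -> 12 8 12
SWAP    -> 12 12 8
SUB     -> 12 4
STORE 1 -> 12
PUSH -8 -> 12 -8
PUSH -3 -> 12 -8 -3
STORE 0 -> 12 -8
SWAP    -> -8 12
LOAD 1  -> -8 12 4
MUL     -> -8 48
PUSH 10 -> -8 48 10
ROT     -> 48 10 -8
SUB     -> 48 18
STORE 2 -> 48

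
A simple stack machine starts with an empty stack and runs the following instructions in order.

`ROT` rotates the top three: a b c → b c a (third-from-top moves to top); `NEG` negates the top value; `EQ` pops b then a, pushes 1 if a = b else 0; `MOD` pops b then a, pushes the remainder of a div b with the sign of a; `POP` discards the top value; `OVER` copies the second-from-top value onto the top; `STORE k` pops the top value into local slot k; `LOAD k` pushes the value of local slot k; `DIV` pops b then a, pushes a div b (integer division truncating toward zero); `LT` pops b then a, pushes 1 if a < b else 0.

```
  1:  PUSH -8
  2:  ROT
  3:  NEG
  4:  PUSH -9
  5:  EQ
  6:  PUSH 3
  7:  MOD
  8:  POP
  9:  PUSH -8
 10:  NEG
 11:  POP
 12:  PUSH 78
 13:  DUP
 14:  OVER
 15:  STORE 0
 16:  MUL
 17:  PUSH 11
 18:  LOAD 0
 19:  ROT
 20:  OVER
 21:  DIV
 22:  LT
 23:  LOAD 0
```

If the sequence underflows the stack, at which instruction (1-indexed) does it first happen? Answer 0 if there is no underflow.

2

PUSH -8 → [-8]
ROT  — needs 3 operands, stack has 1 → underflow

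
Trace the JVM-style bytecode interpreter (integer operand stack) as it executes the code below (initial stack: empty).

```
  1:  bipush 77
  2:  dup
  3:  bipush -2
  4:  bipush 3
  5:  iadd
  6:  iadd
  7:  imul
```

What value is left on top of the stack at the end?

bipush 77 -> 77
dup       -> 77 77
bipush -2 -> 77 77 -2
bipush 3  -> 77 77 -2 3
iadd      -> 77 77 1
iadd      -> 77 78
imul      -> 6006

6006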